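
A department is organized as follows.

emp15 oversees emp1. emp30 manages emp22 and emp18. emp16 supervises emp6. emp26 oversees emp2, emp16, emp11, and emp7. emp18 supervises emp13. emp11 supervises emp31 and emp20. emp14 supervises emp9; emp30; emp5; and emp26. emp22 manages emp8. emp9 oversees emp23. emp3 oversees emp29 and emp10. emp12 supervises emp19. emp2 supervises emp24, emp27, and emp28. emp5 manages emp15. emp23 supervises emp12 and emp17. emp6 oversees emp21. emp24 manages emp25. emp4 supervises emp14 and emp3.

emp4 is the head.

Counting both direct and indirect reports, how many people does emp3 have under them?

emp3 directly manages emp29, emp10. emp29 has no reports. emp10 has no reports. So emp3's organization is 2 direct reports plus everyone under them: 1 + 1 = 2.

2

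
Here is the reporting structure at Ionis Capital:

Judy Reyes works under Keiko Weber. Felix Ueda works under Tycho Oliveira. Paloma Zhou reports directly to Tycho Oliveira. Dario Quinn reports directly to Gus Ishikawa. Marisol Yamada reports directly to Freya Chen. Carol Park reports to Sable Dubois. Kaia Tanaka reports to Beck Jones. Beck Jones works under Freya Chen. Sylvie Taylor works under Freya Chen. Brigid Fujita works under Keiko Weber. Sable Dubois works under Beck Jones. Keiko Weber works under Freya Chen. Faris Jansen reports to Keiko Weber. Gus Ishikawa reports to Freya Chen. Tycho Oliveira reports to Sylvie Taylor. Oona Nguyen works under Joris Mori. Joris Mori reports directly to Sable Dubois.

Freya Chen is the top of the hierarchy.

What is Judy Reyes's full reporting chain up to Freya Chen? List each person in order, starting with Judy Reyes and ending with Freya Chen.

Judy Reyes reports to Keiko Weber. Keiko Weber reports to Freya Chen. Freya Chen is at the top.

Judy Reyes -> Keiko Weber -> Freya Chen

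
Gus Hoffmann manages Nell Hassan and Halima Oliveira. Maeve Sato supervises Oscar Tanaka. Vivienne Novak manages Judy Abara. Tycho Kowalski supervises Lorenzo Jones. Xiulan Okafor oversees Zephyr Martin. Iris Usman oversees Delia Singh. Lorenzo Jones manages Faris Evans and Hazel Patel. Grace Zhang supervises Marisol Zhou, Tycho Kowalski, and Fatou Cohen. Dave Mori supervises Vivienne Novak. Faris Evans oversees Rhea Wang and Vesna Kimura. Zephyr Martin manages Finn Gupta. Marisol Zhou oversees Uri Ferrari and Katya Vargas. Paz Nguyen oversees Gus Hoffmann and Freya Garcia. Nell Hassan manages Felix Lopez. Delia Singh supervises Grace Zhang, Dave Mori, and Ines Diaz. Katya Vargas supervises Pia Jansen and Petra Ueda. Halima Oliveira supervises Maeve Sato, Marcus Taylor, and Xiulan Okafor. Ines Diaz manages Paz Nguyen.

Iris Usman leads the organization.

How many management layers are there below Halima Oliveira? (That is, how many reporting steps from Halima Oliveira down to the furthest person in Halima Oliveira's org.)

The longest chain under Halima Oliveira runs Halima Oliveira → Xiulan Okafor → Zephyr Martin → Finn Gupta, which is 3 levels below Halima Oliveira.

3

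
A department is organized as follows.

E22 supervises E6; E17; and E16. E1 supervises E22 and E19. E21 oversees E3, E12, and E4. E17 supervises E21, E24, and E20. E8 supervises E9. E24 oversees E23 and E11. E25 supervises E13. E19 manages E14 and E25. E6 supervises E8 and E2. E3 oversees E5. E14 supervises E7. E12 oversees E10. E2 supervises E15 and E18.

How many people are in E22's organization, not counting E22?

18

E22 directly manages E6, E17, E16. Under E6: E2, E15, E18, E8, E9 (5). Under E17: E20, E24, E11, E23, E21, E4, E12, E10, E3, E5 (10). E16 has no reports. So E22's organization is 3 direct reports plus everyone under them: 6 + 11 + 1 = 18.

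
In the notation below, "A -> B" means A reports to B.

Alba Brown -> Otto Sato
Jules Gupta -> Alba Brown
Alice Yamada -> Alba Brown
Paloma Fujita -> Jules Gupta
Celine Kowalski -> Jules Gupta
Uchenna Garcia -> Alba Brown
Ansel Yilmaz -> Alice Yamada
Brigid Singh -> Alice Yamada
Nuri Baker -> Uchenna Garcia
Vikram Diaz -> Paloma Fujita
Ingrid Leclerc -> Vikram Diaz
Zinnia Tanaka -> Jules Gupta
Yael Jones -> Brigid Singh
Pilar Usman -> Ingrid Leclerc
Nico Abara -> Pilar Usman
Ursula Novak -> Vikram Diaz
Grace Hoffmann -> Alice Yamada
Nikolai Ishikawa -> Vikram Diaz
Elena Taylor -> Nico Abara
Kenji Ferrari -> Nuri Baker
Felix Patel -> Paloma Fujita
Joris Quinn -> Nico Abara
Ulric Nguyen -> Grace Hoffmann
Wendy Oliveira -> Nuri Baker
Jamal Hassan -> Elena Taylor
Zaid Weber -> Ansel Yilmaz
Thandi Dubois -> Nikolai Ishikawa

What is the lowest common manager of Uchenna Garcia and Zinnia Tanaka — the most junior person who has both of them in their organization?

Uchenna Garcia's chain of managers is Alba Brown, Otto Sato. Zinnia Tanaka's chain of managers is Jules Gupta, Alba Brown, Otto Sato. The first manager that appears in both chains is Alba Brown.

Alba Brown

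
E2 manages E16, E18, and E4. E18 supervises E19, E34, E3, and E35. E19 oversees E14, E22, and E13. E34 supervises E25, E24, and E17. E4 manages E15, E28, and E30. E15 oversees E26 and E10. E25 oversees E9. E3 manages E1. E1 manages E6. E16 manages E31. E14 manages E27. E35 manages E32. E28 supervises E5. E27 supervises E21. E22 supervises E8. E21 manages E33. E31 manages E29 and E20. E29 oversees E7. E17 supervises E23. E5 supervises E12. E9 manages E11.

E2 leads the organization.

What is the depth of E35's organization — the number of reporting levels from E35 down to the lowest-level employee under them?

The longest chain under E35 runs E35 → E32, which is 1 level below E35.

1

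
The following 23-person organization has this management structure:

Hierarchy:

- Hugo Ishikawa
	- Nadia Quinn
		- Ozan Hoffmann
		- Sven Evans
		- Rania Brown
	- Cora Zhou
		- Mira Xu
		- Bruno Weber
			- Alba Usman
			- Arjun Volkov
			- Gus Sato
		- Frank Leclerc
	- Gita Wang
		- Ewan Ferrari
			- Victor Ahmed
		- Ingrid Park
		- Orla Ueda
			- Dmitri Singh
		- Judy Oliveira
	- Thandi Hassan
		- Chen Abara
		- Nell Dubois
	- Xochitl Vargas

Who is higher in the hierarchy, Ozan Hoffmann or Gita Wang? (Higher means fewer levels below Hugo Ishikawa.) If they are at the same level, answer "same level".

Ozan Hoffmann is 2 levels below Hugo Ishikawa; Gita Wang is 1. Gita Wang is higher.

Gita Wang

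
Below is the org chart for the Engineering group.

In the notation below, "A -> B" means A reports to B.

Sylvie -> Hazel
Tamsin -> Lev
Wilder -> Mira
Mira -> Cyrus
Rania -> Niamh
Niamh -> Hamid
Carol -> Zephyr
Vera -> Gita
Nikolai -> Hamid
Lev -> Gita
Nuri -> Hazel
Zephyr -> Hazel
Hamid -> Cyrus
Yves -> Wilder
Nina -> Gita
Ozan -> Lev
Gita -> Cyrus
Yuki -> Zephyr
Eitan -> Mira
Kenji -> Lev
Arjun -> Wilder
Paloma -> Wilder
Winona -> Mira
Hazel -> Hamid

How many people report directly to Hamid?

Hamid directly manages Hazel, Niamh, Nikolai. That is 3 direct reports.

3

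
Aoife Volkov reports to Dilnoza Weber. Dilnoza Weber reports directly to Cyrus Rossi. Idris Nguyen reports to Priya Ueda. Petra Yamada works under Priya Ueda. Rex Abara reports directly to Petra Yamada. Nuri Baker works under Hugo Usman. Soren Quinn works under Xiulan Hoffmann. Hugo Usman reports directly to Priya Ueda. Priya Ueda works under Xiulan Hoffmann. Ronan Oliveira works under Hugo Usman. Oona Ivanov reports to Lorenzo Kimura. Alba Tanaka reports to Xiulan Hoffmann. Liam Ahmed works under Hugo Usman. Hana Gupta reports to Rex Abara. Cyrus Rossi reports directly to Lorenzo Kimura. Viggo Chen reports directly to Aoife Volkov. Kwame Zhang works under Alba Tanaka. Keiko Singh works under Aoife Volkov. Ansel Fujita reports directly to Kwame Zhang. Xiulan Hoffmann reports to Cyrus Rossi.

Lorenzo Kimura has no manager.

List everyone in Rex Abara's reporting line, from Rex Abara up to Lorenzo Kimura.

Rex Abara -> Petra Yamada -> Priya Ueda -> Xiulan Hoffmann -> Cyrus Rossi -> Lorenzo Kimura

Rex Abara reports to Petra Yamada. Petra Yamada reports to Priya Ueda. Priya Ueda reports to Xiulan Hoffmann. Xiulan Hoffmann reports to Cyrus Rossi. Cyrus Rossi reports to Lorenzo Kimura. Lorenzo Kimura is at the top.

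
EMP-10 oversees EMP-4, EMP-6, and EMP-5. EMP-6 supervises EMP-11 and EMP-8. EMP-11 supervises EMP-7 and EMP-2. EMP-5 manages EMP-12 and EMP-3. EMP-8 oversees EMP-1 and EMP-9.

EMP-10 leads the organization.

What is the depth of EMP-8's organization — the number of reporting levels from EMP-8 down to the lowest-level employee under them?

The longest chain under EMP-8 runs EMP-8 → EMP-9, which is 1 level below EMP-8.

1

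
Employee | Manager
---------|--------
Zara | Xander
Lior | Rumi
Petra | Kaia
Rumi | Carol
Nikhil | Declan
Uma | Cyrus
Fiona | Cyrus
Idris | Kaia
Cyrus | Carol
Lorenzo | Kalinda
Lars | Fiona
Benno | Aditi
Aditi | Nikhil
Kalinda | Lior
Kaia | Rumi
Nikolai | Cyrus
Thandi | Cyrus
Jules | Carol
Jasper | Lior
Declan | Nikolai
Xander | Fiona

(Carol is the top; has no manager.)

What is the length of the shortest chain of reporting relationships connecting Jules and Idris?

4

Jules is 1 level below Carol, and Idris is 3 levels below Carol (their lowest common manager). The shortest path runs up from Jules to Carol and back down to Idris: 1 + 3 = 4 links.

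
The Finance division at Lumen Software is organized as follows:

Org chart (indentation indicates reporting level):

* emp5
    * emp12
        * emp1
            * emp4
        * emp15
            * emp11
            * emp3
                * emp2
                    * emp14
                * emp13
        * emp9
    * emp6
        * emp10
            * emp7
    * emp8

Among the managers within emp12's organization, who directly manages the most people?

emp12

Direct-report counts within emp12's organization: emp12 has 3; emp15 has 2; emp3 has 2; emp2 has 1; emp1 has 1. The largest is 3, held by emp12.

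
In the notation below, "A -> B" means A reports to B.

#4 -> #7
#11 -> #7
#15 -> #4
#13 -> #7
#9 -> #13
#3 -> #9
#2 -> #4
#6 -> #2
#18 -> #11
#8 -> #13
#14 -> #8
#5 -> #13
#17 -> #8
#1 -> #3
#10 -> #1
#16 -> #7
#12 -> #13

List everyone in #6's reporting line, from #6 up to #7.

#6 -> #2 -> #4 -> #7

#6 reports to #2. #2 reports to #4. #4 reports to #7. #7 is at the top.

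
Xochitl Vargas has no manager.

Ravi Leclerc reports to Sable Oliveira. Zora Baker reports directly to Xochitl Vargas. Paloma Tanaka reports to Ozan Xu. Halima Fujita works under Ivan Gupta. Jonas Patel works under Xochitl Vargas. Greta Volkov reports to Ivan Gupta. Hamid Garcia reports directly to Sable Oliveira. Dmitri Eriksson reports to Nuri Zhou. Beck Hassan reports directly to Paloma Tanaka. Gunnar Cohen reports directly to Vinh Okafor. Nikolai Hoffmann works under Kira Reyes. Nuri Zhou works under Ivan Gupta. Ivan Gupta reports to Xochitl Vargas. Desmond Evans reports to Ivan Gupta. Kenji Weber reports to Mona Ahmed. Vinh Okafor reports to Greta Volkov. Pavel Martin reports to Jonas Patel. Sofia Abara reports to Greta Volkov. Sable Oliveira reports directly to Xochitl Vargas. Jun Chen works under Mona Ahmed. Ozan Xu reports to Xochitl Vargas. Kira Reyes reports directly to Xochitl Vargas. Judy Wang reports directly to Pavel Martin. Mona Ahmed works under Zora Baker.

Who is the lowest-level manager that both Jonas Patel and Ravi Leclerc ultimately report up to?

Xochitl Vargas

Jonas Patel's chain of managers is Xochitl Vargas. Ravi Leclerc's chain of managers is Sable Oliveira, Xochitl Vargas. The first manager that appears in both chains is Xochitl Vargas.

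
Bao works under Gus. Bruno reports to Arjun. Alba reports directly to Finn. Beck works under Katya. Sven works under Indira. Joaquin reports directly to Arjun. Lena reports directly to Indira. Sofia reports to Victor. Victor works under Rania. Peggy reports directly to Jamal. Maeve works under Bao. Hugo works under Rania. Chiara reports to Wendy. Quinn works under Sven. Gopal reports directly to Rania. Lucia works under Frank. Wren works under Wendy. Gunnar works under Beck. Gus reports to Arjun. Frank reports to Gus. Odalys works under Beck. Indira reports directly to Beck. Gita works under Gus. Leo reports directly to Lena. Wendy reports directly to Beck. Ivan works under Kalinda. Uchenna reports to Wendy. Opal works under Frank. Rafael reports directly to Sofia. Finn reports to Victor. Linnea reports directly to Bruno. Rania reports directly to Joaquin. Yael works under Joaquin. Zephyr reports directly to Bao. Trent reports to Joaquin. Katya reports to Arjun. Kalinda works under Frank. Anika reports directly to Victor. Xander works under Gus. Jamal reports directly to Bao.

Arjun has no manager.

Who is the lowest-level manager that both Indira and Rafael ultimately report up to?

Arjun

Indira's chain of managers is Beck, Katya, Arjun. Rafael's chain of managers is Sofia, Victor, Rania, Joaquin, Arjun. The first manager that appears in both chains is Arjun.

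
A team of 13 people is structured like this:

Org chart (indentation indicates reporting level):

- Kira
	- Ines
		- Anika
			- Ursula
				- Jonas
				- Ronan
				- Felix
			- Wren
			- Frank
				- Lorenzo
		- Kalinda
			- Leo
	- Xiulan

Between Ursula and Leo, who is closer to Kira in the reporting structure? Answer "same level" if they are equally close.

same level

Both Ursula and Leo are 3 levels below Kira.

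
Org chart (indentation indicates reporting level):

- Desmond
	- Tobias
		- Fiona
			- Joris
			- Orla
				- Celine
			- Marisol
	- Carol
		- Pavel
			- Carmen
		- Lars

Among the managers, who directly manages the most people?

Fiona

Direct-report counts: Desmond has 2; Carol has 2; Pavel has 1; Tobias has 1; Fiona has 3; Orla has 1. The largest is 3, held by Fiona.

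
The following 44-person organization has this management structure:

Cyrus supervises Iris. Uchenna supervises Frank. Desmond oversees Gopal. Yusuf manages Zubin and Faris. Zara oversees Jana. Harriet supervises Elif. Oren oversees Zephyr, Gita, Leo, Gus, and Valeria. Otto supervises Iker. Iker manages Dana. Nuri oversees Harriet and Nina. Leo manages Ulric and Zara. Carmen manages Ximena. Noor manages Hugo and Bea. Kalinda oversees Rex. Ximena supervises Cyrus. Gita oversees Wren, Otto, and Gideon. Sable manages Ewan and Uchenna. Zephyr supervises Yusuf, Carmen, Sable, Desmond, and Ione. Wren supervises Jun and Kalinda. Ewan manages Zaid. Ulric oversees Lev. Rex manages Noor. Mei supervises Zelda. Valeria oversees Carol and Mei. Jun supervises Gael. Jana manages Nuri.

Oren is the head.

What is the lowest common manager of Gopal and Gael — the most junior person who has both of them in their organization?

Gopal's chain of managers is Desmond, Zephyr, Oren. Gael's chain of managers is Jun, Wren, Gita, Oren. The first manager that appears in both chains is Oren.

Oren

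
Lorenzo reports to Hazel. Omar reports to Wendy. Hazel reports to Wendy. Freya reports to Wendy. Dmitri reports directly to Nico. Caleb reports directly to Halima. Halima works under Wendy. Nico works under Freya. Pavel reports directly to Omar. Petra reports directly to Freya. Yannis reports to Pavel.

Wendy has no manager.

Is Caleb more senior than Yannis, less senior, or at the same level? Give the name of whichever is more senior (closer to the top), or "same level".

Caleb

Caleb is 2 levels below Wendy; Yannis is 3. Caleb is higher.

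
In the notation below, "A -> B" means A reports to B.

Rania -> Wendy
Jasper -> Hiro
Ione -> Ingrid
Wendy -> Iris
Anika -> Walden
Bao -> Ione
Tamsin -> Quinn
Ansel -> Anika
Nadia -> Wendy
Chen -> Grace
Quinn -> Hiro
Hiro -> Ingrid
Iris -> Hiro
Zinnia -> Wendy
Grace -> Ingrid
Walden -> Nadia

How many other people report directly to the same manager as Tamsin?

0

Tamsin reports to Quinn, and Quinn has no other direct reports. Tamsin has 0 peers.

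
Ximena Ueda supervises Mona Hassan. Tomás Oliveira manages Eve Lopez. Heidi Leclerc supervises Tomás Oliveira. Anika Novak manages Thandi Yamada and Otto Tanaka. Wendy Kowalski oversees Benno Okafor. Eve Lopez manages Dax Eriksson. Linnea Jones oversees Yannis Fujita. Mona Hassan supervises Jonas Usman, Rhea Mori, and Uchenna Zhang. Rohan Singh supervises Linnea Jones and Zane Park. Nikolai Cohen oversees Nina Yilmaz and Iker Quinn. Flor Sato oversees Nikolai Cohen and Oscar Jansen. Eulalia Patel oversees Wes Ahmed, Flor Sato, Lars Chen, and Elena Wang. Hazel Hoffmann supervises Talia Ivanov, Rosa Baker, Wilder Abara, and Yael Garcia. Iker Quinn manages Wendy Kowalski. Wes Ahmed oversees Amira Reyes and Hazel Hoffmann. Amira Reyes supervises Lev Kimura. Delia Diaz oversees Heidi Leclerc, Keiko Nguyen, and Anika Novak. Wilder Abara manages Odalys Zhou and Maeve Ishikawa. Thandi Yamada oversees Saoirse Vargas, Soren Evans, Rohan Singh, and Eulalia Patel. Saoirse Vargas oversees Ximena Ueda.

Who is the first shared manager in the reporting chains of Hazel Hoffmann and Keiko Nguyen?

Hazel Hoffmann's chain of managers is Wes Ahmed, Eulalia Patel, Thandi Yamada, Anika Novak, Delia Diaz. Keiko Nguyen's chain of managers is Delia Diaz. The first manager that appears in both chains is Delia Diaz.

Delia Diaz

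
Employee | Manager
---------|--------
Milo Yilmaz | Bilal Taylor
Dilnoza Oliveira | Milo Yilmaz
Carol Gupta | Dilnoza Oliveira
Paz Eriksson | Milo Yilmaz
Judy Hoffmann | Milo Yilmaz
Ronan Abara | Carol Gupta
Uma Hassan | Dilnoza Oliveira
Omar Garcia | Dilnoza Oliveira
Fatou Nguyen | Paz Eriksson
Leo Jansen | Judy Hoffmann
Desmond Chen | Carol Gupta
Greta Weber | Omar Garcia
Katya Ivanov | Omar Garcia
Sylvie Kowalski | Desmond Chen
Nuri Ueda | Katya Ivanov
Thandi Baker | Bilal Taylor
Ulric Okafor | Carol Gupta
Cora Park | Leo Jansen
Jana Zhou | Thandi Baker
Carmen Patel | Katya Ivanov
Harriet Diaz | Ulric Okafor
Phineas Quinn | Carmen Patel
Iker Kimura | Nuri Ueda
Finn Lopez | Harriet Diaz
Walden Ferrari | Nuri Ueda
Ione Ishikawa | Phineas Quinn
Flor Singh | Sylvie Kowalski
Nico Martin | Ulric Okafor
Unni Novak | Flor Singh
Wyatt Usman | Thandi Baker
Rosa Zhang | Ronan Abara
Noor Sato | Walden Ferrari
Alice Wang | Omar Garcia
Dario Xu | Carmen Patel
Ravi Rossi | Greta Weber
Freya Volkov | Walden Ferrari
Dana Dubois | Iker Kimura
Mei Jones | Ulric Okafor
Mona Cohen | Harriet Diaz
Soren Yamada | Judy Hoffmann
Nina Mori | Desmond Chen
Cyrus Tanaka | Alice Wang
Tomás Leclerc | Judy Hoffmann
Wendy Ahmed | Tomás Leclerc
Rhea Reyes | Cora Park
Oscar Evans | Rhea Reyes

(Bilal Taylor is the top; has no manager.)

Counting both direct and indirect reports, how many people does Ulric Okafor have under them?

Ulric Okafor directly manages Harriet Diaz, Nico Martin, Mei Jones. Under Harriet Diaz: Mona Cohen, Finn Lopez (2). Nico Martin has no reports. Mei Jones has no reports. So Ulric Okafor's organization is 3 direct reports plus everyone under them: 3 + 1 + 1 = 5.

5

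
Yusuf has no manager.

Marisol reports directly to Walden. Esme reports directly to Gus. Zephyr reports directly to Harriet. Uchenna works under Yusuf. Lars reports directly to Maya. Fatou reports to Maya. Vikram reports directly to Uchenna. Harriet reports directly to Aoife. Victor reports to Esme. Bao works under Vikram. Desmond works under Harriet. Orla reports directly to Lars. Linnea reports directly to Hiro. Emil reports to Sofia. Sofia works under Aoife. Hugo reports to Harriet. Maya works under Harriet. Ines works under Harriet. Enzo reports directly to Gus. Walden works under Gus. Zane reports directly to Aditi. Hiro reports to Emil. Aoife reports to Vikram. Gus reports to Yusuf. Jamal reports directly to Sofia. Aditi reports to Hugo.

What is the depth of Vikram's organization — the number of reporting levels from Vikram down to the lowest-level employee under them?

The longest chain under Vikram runs Vikram → Aoife → Harriet → Hugo → Aditi → Zane, which is 5 levels below Vikram.

5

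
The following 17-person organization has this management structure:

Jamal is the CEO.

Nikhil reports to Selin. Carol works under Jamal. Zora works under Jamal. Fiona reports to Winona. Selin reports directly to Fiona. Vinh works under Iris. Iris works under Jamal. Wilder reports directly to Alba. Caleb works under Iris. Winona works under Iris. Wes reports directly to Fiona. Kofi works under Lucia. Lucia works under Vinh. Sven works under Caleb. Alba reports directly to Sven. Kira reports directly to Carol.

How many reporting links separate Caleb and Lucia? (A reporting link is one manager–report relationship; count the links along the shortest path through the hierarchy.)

Caleb is 1 level below Iris, and Lucia is 2 levels below Iris (their lowest common manager). The shortest path runs up from Caleb to Iris and back down to Lucia: 1 + 2 = 3 links.

3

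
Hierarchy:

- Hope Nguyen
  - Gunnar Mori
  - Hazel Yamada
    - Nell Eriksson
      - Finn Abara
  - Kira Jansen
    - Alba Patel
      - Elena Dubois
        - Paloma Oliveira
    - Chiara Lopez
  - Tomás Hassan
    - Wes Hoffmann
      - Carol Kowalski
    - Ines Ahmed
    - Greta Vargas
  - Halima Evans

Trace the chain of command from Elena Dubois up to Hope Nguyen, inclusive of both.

Elena Dubois -> Alba Patel -> Kira Jansen -> Hope Nguyen

Elena Dubois reports to Alba Patel. Alba Patel reports to Kira Jansen. Kira Jansen reports to Hope Nguyen. Hope Nguyen is at the top.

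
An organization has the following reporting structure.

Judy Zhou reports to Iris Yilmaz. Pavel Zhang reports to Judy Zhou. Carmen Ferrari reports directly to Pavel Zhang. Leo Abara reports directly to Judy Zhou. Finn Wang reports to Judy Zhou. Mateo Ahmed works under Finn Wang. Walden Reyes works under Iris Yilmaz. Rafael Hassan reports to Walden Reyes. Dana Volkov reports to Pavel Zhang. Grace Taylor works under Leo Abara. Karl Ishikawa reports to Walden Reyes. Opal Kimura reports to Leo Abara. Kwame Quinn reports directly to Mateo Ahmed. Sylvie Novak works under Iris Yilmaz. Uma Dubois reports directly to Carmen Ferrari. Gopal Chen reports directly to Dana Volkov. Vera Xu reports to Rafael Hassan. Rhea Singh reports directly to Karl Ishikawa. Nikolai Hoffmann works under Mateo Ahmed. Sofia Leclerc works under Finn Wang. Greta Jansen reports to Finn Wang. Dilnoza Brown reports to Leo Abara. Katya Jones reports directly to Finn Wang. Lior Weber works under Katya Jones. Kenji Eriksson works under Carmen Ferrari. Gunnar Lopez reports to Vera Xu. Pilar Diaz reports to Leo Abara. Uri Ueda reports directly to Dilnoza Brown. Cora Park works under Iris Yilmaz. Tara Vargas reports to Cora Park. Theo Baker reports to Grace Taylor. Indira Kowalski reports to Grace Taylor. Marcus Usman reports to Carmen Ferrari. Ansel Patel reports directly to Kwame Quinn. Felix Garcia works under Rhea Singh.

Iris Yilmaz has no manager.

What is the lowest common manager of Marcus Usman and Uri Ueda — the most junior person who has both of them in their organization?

Judy Zhou

Marcus Usman's chain of managers is Carmen Ferrari, Pavel Zhang, Judy Zhou, Iris Yilmaz. Uri Ueda's chain of managers is Dilnoza Brown, Leo Abara, Judy Zhou, Iris Yilmaz. The first manager that appears in both chains is Judy Zhou.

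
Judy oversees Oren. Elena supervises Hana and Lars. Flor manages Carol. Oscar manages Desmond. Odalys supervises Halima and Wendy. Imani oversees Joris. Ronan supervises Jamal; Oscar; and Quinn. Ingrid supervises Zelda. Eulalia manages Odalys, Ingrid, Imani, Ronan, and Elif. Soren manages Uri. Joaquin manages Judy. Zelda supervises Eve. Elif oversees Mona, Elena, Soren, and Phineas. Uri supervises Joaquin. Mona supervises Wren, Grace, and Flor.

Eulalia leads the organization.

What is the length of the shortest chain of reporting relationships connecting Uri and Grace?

4

Uri is 2 levels below Elif, and Grace is 2 levels below Elif (their lowest common manager). The shortest path runs up from Uri to Elif and back down to Grace: 2 + 2 = 4 links.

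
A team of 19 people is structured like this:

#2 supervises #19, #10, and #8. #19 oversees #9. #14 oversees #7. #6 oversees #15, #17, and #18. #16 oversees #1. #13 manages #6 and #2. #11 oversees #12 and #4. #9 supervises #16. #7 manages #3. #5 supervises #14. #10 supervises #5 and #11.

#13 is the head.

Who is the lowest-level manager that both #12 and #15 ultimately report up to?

#12's chain of managers is #11, #10, #2, #13. #15's chain of managers is #6, #13. The first manager that appears in both chains is #13.

#13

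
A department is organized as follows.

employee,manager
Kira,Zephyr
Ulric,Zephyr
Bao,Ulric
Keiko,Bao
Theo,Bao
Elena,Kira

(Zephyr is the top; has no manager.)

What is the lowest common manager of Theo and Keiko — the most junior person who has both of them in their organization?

Bao

Theo's chain of managers is Bao, Ulric, Zephyr. Keiko's chain of managers is Bao, Ulric, Zephyr. The first manager that appears in both chains is Bao.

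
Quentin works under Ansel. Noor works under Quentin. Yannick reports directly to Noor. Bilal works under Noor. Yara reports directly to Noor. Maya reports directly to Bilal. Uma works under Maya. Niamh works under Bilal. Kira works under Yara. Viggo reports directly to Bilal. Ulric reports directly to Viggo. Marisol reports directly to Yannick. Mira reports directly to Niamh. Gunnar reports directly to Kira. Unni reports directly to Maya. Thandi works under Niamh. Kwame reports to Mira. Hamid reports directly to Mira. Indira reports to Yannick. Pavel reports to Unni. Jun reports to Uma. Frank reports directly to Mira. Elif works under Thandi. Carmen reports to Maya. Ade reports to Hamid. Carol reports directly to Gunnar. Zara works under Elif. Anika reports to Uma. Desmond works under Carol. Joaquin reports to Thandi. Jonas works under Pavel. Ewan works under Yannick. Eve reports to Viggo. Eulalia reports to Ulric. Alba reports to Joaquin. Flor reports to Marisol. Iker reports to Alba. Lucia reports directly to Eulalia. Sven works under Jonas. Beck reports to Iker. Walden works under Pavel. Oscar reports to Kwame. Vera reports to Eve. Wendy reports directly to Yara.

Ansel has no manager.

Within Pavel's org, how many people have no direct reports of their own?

2

The people in Pavel's organization with no one reporting to them are Walden, Sven. That is 2.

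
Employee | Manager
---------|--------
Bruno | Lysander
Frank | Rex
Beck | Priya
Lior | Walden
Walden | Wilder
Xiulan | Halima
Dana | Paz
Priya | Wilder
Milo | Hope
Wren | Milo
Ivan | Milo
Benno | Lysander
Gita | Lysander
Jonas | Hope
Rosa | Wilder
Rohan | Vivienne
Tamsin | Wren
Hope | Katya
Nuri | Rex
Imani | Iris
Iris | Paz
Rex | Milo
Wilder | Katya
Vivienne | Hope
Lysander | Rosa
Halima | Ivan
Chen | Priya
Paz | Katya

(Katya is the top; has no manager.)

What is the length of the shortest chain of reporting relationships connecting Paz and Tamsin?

Paz is 1 level below Katya, and Tamsin is 4 levels below Katya (their lowest common manager). The shortest path runs up from Paz to Katya and back down to Tamsin: 1 + 4 = 5 links.

5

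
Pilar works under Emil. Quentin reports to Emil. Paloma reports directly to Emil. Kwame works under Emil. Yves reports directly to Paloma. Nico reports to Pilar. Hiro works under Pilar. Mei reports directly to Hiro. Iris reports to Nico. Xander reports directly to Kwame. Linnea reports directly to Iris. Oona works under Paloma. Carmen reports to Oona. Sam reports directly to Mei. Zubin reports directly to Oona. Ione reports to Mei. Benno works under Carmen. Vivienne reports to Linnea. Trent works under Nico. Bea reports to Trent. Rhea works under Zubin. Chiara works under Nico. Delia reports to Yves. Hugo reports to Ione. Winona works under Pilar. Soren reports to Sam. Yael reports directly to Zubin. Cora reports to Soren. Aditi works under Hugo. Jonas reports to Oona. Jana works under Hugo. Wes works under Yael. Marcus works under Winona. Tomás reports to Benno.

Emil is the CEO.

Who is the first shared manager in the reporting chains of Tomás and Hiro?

Emil

Tomás's chain of managers is Benno, Carmen, Oona, Paloma, Emil. Hiro's chain of managers is Pilar, Emil. The first manager that appears in both chains is Emil.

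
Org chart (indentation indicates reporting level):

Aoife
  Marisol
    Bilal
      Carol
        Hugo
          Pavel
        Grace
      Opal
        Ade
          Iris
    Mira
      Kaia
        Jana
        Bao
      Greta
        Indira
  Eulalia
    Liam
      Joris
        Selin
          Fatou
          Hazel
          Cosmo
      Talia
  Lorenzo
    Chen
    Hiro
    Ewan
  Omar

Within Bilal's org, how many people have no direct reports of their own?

The people in Bilal's organization with no one reporting to them are Iris, Grace, Pavel. That is 3.

3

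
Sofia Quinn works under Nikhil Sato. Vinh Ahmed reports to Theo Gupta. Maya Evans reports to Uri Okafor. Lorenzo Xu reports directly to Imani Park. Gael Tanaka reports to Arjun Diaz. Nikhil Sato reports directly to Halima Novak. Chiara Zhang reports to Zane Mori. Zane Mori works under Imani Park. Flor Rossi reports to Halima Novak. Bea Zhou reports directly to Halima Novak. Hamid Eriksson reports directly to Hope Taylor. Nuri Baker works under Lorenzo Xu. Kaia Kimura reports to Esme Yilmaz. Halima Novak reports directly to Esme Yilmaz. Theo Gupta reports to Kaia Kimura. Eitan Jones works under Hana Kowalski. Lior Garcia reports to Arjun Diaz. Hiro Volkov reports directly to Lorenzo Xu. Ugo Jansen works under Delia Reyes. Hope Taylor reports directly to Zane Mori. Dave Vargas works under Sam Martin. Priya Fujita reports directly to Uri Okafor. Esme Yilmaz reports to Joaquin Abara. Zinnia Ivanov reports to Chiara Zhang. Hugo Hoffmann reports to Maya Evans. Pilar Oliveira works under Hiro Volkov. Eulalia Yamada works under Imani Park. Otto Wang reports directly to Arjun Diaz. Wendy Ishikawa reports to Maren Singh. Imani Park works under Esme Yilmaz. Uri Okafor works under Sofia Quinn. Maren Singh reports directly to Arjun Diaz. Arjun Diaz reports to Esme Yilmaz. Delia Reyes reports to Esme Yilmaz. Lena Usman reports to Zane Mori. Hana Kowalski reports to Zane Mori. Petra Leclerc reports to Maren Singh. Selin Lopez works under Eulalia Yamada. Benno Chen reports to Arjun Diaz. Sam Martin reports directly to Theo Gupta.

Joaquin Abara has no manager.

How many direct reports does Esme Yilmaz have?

Esme Yilmaz directly manages Imani Park, Arjun Diaz, Halima Novak, Kaia Kimura, Delia Reyes. That is 5 direct reports.

5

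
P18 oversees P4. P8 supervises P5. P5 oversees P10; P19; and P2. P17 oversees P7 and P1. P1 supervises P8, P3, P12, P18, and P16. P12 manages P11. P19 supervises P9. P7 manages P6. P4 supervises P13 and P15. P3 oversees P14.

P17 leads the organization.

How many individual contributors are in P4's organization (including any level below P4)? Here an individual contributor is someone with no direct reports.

The people in P4's organization with no one reporting to them are P15, P13. That is 2.

2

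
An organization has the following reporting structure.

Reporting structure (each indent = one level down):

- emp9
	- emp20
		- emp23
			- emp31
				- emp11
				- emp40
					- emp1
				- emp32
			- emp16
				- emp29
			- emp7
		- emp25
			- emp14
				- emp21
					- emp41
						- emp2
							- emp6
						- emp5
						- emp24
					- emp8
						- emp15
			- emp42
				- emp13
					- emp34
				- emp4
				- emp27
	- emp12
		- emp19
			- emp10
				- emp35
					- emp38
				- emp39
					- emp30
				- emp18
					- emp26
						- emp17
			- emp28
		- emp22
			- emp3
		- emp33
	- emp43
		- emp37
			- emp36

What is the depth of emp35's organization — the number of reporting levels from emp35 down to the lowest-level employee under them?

The longest chain under emp35 runs emp35 → emp38, which is 1 level below emp35.

1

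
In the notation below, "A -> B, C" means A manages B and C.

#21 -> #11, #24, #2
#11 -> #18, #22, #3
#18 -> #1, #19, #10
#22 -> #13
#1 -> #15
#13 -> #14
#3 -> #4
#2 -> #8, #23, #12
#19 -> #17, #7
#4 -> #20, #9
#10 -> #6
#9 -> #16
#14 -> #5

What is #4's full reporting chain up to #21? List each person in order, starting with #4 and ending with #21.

#4 reports to #3. #3 reports to #11. #11 reports to #21. #21 is at the top.

#4 -> #3 -> #11 -> #21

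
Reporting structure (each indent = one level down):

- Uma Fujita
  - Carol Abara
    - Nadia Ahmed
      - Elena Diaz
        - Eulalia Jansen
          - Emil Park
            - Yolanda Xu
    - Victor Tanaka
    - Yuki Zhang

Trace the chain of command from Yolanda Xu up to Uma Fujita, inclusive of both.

Yolanda Xu -> Emil Park -> Eulalia Jansen -> Elena Diaz -> Nadia Ahmed -> Carol Abara -> Uma Fujita

Yolanda Xu reports to Emil Park. Emil Park reports to Eulalia Jansen. Eulalia Jansen reports to Elena Diaz. Elena Diaz reports to Nadia Ahmed. Nadia Ahmed reports to Carol Abara. Carol Abara reports to Uma Fujita. Uma Fujita is at the top.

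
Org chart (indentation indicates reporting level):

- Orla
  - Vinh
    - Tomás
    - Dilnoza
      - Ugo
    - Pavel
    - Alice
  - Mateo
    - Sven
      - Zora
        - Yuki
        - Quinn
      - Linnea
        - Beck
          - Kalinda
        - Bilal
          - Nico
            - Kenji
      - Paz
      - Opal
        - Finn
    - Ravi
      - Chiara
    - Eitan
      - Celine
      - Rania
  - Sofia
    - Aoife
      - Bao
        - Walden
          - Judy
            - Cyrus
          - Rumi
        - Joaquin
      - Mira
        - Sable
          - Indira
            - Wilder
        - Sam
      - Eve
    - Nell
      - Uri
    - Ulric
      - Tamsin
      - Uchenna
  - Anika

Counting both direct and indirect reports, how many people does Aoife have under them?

12

Aoife directly manages Bao, Mira, Eve. Under Bao: Joaquin, Walden, Rumi, Judy, Cyrus (5). Under Mira: Sam, Sable, Indira, Wilder (4). Eve has no reports. So Aoife's organization is 3 direct reports plus everyone under them: 6 + 5 + 1 = 12.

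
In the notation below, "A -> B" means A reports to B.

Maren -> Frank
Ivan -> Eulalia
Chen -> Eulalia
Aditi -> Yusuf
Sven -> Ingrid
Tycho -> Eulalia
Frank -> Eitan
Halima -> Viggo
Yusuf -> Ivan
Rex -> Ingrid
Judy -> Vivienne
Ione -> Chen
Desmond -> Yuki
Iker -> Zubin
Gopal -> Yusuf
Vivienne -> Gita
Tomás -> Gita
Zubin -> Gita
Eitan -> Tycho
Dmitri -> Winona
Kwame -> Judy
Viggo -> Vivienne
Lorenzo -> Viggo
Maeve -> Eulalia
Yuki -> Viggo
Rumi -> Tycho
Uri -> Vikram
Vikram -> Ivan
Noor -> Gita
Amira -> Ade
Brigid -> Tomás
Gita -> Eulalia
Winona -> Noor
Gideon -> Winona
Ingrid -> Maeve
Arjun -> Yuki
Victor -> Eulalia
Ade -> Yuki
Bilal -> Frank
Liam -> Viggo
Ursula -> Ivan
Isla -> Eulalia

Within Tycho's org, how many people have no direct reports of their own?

3

The people in Tycho's organization with no one reporting to them are Rumi, Maren, Bilal. That is 3.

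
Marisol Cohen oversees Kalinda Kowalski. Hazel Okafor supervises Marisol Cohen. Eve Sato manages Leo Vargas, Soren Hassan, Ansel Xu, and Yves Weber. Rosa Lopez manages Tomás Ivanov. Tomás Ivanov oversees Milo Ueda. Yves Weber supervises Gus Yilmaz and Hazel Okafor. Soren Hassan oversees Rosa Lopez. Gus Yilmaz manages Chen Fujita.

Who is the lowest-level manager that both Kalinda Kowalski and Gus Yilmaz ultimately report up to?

Kalinda Kowalski's chain of managers is Marisol Cohen, Hazel Okafor, Yves Weber, Eve Sato. Gus Yilmaz's chain of managers is Yves Weber, Eve Sato. The first manager that appears in both chains is Yves Weber.

Yves Weber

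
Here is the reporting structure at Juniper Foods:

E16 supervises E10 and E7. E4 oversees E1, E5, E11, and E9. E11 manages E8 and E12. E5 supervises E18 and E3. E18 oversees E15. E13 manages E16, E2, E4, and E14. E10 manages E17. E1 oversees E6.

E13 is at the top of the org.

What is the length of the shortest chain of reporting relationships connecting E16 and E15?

E16 is 1 level below E13, and E15 is 4 levels below E13 (their lowest common manager). The shortest path runs up from E16 to E13 and back down to E15: 1 + 4 = 5 links.

5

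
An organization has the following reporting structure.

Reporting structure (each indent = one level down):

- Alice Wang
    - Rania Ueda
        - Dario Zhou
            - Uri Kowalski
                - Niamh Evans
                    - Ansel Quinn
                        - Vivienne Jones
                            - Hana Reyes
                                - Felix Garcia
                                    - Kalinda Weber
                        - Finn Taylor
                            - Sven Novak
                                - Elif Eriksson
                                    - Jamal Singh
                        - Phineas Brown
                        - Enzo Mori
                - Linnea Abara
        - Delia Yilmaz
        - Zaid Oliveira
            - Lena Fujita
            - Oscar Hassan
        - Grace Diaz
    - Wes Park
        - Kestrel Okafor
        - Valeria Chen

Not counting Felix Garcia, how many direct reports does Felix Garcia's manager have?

0

Felix Garcia reports to Hana Reyes, and Hana Reyes has no other direct reports. Felix Garcia has 0 peers.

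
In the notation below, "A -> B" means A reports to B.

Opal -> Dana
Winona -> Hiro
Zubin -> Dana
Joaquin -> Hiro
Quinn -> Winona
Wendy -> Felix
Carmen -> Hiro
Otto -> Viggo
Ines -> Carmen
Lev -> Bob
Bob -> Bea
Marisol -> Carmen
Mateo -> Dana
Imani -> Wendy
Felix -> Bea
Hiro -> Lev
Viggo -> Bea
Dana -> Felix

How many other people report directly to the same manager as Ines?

1

Ines reports to Carmen. Carmen's other direct reports are Marisol — 1 peer.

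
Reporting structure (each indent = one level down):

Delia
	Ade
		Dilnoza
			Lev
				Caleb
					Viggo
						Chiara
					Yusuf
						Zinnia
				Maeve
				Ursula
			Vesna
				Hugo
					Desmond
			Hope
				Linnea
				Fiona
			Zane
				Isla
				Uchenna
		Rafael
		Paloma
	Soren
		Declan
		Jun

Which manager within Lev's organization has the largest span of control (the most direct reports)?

Direct-report counts within Lev's organization: Lev has 3; Caleb has 2; Yusuf has 1; Viggo has 1. The largest is 3, held by Lev.

Lev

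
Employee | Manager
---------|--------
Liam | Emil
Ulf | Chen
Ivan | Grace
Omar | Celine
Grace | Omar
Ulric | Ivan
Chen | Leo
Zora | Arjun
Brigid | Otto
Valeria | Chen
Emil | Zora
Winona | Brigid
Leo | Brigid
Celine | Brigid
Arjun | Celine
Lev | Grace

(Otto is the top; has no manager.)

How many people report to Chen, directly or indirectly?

2

Chen directly manages Valeria, Ulf. Valeria has no reports. Ulf has no reports. So Chen's organization is 2 direct reports plus everyone under them: 1 + 1 = 2.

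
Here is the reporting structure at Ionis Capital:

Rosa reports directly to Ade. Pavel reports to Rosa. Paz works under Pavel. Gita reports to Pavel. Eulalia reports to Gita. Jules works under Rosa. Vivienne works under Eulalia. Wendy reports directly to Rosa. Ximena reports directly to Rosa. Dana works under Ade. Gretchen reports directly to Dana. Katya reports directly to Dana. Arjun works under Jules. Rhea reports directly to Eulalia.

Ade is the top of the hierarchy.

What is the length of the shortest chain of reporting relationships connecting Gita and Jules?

3

Gita is 2 levels below Rosa, and Jules is 1 level below Rosa (their lowest common manager). The shortest path runs up from Gita to Rosa and back down to Jules: 2 + 1 = 3 links.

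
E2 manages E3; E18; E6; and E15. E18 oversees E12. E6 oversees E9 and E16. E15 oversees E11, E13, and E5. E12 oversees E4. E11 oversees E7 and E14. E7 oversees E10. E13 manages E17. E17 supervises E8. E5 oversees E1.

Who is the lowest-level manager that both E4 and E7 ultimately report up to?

E4's chain of managers is E12, E18, E2. E7's chain of managers is E11, E15, E2. The first manager that appears in both chains is E2.

E2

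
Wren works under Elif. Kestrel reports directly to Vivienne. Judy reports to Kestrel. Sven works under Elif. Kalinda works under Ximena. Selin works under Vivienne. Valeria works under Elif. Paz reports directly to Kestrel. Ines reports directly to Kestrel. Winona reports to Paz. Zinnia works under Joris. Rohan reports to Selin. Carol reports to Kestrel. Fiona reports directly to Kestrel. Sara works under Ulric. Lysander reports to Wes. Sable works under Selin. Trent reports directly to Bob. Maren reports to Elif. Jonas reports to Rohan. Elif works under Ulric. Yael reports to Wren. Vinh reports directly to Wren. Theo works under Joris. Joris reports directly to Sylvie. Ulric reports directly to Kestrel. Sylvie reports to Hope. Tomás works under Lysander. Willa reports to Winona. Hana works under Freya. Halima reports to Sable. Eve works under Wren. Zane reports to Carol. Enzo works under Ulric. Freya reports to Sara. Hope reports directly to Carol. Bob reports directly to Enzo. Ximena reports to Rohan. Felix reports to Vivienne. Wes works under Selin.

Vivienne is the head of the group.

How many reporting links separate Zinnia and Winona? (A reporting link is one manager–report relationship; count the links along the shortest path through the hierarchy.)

7

Zinnia is 5 levels below Kestrel, and Winona is 2 levels below Kestrel (their lowest common manager). The shortest path runs up from Zinnia to Kestrel and back down to Winona: 5 + 2 = 7 links.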